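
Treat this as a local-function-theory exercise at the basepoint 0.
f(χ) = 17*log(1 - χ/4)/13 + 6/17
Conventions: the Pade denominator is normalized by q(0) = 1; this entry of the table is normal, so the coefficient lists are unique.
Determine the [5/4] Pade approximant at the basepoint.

Taylor coefficients needed (expand at 0): a_0 = 6/17, a_1 = -17/52, a_2 = -17/416, a_3 = -17/2496, a_4 = -17/13312, a_5 = -17/66560, a_6 = -17/319488, a_7 = -17/1490944, a_8 = -17/6815744, a_9 = -17/30670848.
Write the denominator as Q(χ) = 1 + q1*χ + q2*χ^2 + q3*χ^3 + q4*χ^4. Requiring Q*f - P = O(χ^10) with deg P <= 5 kills the coefficients of χ^6..χ^9 in Q*f:
  χ^6: a_6 + q1*a_5 + q2*a_4 + q3*a_3 + q4*a_2 = 0, i.e. -17/319488 + (-17/66560)*q1 + (-17/13312)*q2 + (-17/2496)*q3 + (-17/416)*q4 = 0.
  χ^7: a_7 + q1*a_6 + q2*a_5 + q3*a_4 + q4*a_3 = 0, i.e. -17/1490944 + (-17/319488)*q1 + (-17/66560)*q2 + (-17/13312)*q3 + (-17/2496)*q4 = 0.
  χ^8: a_8 + q1*a_7 + q2*a_6 + q3*a_5 + q4*a_4 = 0, i.e. -17/6815744 + (-17/1490944)*q1 + (-17/319488)*q2 + (-17/66560)*q3 + (-17/13312)*q4 = 0.
  χ^9: a_9 + q1*a_8 + q2*a_7 + q3*a_6 + q4*a_5 = 0, i.e. -17/30670848 + (-17/6815744)*q1 + (-17/1490944)*q2 + (-17/319488)*q3 + (-17/66560)*q4 = 0.
Solving this linear system: q1 = -5/9, q2 = 5/48, q3 = -5/672, q4 = 5/32256.
The numerator is Q*f truncated at degree 5: P0 = a_0 = 6/17; P1 = a_1 + q1*a_0 = -1387/2652; P2 = a_2 + q1*a_1 + q2*a_0 = 11299/63648; P3 = a_3 + q1*a_2 + q2*a_1 + q3*a_0 = -4631/222768; P4 = a_4 + q1*a_3 + q2*a_2 + q3*a_1 + q4*a_0 = 31529/42771456; P5 = a_5 + q1*a_4 + q2*a_3 + q3*a_2 + q4*a_1 = -17/8386560.

The Pade approximant has numerator coefficients [6/17, -1387/2652, 11299/63648, -4631/222768, 31529/42771456, -17/8386560]; denominator coefficients [1, -5/9, 5/48, -5/672, 5/32256].


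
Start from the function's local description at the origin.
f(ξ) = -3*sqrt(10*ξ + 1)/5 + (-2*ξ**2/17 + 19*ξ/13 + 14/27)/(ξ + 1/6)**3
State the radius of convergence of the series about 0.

The radius of convergence is 1/10.

Denominator factor (ξ + 1/6)^3: pole of order 3 at -1/6, modulus 1/6.
Branch term (-3/5)*sqrt(1 - ξ/(-1/10)): its argument vanishes at ξ = -1/10, a square-root branch point, modulus 1/10.
The radius of convergence is the smallest modulus among the singular points: 1/10.


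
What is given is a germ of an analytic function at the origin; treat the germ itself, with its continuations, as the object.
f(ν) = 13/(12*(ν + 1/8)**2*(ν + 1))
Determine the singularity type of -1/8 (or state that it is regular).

The point is a pole of order 2.

The denominator factor ν + 1/8 vanishes at -1/8 and appears to the power 2; the numerator there equals 13/12, nonzero, and no other factor vanishes.
Hence a pole whose order is the multiplicity, 2.


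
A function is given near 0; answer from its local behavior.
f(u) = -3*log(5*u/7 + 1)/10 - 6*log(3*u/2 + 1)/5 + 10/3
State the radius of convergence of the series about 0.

The radius of convergence is 2/3.

Branch term (-6/5)*log(1 - u/(-2/3)): its argument vanishes at u = -2/3, a logarithmic branch point, modulus 2/3.
Branch term (-3/10)*log(1 - u/(-7/5)): its argument vanishes at u = -7/5, a logarithmic branch point, modulus 7/5.
The radius of convergence is the smallest modulus among the singular points: 2/3.


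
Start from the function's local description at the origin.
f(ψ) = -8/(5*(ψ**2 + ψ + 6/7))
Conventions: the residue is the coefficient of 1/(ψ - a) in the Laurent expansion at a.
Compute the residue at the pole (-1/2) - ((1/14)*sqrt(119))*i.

The residue is -((8/85)*sqrt(119))*i.

The factor ψ**2 + ψ + 6/7 splits as (ψ - a)(ψ - a') with a = (-1/2) - ((1/14)*sqrt(119))*i, a' = (-1/2) + ((1/14)*sqrt(119))*i. At the order-1 pole a set g(ψ) = (ψ - a)*f(ψ) = [-8/5] / (ψ - a').
Simple pole: residue = g(a) at a = (-1/2) - ((1/14)*sqrt(119))*i, which is -((8/85)*sqrt(119))*i.


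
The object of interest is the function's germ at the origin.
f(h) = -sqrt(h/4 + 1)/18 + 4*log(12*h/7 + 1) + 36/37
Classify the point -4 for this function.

The term (-1/18)*sqrt(1 - h/(-4)) has argument 1 - -4/(-4) = 0 at -4: a square-root (algebraic, two-sheeted) branch point; the remaining terms are analytic or single-valued there.

The point is an algebraic (square-root) branch point.


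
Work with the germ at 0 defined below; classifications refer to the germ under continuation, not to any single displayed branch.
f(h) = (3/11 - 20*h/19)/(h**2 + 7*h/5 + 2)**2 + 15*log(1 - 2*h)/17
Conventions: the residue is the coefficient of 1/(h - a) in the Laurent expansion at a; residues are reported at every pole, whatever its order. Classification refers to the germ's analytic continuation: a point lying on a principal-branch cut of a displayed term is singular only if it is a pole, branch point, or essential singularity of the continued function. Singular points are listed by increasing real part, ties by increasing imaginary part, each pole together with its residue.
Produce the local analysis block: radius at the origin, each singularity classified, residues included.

Radius of convergence at 0: 1/2.
At (-7/10) - ((1/10)*sqrt(151))*i: a pole of order 2; residue ((52750/4765409)*sqrt(151))*i.
At (-7/10) + ((1/10)*sqrt(151))*i: a pole of order 2; residue -((52750/4765409)*sqrt(151))*i.
At 1/2: a logarithmic branch point.

Denominator factor (h**2 + 7*h/5 + 2)^2: discriminant -151/25, complex-conjugate roots (-7/10) + ((1/10)*sqrt(151))*i and (-7/10) - ((1/10)*sqrt(151))*i; poles of order 2, moduli sqrt(2) and sqrt(2).
Branch term (15/17)*log(1 - h/(1/2)): its argument vanishes at h = 1/2, a logarithmic branch point, modulus 1/2.
The radius of convergence is the smallest modulus among the singular points: 1/2.
The branch term is analytic at (-7/10) - ((1/10)*sqrt(151))*i and contributes nothing to the residue; only the rational part matters.
The factor h**2 + 7*h/5 + 2 splits as (h - a)(h - a') with a = (-7/10) - ((1/10)*sqrt(151))*i, a' = (-7/10) + ((1/10)*sqrt(151))*i. At the order-2 pole a set g(h) = (h - a)^2*(rational part) = [3/11 - 20*h/19] / (h - a')^2.
Order-2 pole: residue = g'(a); g'((-7/10) - ((1/10)*sqrt(151))*i) = ((52750/4765409)*sqrt(151))*i, so the residue is ((52750/4765409)*sqrt(151))*i.
The branch term is analytic at (-7/10) + ((1/10)*sqrt(151))*i and contributes nothing to the residue; only the rational part matters.
The factor h**2 + 7*h/5 + 2 splits as (h - a)(h - a') with a = (-7/10) + ((1/10)*sqrt(151))*i, a' = (-7/10) - ((1/10)*sqrt(151))*i. At the order-2 pole a set g(h) = (h - a)^2*(rational part) = [3/11 - 20*h/19] / (h - a')^2.
Order-2 pole: residue = g'(a); g'((-7/10) + ((1/10)*sqrt(151))*i) = -((52750/4765409)*sqrt(151))*i, so the residue is -((52750/4765409)*sqrt(151))*i.
List the singular points by increasing real part (a conjugate pair: the negative imaginary part first).


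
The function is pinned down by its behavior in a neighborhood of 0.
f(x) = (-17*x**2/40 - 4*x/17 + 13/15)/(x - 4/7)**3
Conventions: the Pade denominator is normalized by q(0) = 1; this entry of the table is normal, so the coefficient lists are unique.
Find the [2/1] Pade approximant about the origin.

Taylor coefficients needed (expand at 0): a_0 = -4459/960, a_1 = -503181/21760, a_2 = -166355/2176, a_3 = -13957013/65280.
Write the denominator as Q(x) = 1 + q1*x. Requiring Q*f - P = O(x^4) with deg P <= 2 kills the coefficients of x^3..x^3 in Q*f:
  x^3: a_3 + q1*a_2 = 0, i.e. -13957013/65280 + (-166355/2176)*q1 = 0.
Solving this linear system: q1 = -40691/14550.
The numerator is Q*f truncated at degree 2: P0 = a_0 = -4459/960; P1 = a_1 + q1*a_0 = -4812925579/474912000; P2 = a_2 + q1*a_1 = -1243238143/105536000.

The Pade approximant has numerator coefficients [-4459/960, -4812925579/474912000, -1243238143/105536000]; denominator coefficients [1, -40691/14550].


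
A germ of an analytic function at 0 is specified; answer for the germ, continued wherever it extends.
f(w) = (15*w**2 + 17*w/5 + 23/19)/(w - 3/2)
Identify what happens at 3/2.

The point is a pole of order 1.

The denominator factor w - 3/2 vanishes at 3/2 and appears to the power 1; the numerator there equals 15223/380, nonzero, and no other factor vanishes.
Hence a pole whose order is the multiplicity, 1.


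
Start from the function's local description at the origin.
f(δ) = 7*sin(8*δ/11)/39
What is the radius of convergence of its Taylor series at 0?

The factor sin(8*δ/11) is entire and contributes no finite singular point.
The polynomial part has no poles.
No finite singular points: the Taylor series at 0 converges everywhere.

The radius of convergence is infinite.


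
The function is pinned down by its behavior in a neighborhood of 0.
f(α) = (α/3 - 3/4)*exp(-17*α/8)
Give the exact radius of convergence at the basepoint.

The radius of convergence is infinite.

The factor exp(-17*α/8) is entire and contributes no finite singular point.
The polynomial part has no poles.
No finite singular points: the Taylor series at 0 converges everywhere.


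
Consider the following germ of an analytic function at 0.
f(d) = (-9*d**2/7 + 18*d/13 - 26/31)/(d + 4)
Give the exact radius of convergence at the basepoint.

Denominator factor (d + 4): pole of order 1 at -4, modulus 4.
The radius of convergence is the smallest modulus among the singular points: 4.

The radius of convergence is 4.


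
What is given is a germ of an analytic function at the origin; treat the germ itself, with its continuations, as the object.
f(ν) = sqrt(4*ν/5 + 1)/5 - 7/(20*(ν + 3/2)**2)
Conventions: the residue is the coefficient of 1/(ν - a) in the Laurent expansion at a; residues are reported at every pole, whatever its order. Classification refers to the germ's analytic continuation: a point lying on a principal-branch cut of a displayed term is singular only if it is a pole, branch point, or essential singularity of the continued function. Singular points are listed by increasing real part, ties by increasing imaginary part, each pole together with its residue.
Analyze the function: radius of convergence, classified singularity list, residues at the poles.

Denominator factor (ν + 3/2)^2: pole of order 2 at -3/2, modulus 3/2.
Branch term (1/5)*sqrt(1 - ν/(-5/4)): its argument vanishes at ν = -5/4, a square-root branch point, modulus 5/4.
The radius of convergence is the smallest modulus among the singular points: 5/4.
The branch term is analytic at -3/2 and contributes nothing to the residue; only the rational part matters.
At the order-2 pole -3/2 set g(ν) = (ν - (-3/2))^2*(rational part) = -7/20.
Order-2 pole: residue = g'(a); g'(-3/2) = 0, so the residue is 0.
List the singular points by increasing real part (a conjugate pair: the negative imaginary part first).

Radius of convergence at 0: 5/4.
At -3/2: a pole of order 2; residue 0.
At -5/4: an algebraic (square-root) branch point.


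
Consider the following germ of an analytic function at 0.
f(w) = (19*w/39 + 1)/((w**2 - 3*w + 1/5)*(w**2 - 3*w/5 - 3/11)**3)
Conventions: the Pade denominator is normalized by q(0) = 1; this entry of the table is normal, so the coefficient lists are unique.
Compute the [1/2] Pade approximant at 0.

Taylor coefficients needed (expand at 0): a_0 = -6655/27, a_1 = -2306623/1053, a_2 = -71432108/1755, a_3 = -972764012/1755.
Write the denominator as Q(w) = 1 + q1*w + q2*w^2. Requiring Q*f - P = O(w^4) with deg P <= 1 kills the coefficients of w^2..w^3 in Q*f:
  w^2: a_2 + q1*a_1 + q2*a_0 = 0, i.e. -71432108/1755 + (-2306623/1053)*q1 + (-6655/27)*q2 = 0.
  w^3: a_3 + q1*a_2 + q2*a_1 = 0, i.e. -972764012/1755 + (-71432108/1755)*q1 + (-2306623/1053)*q2 = 0.
Solving this linear system: q1 = -148528488/16379335, q2 = -6923790276/81896675.
The numerator is Q*f truncated at degree 1: P0 = a_0 = -6655/27; P1 = a_1 + q1*a_0 = 153775116451/3449487951.

The Pade approximant has numerator coefficients [-6655/27, 153775116451/3449487951]; denominator coefficients [1, -148528488/16379335, -6923790276/81896675].


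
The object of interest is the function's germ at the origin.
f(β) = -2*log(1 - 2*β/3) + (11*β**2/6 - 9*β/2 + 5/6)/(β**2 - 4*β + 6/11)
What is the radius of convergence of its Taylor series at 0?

The radius of convergence is 2 - (1/11)*sqrt(418).

Denominator factor (β**2 - 4*β + 6/11): discriminant 152/11, real irrational roots 2 + (1/11)*sqrt(418) and 2 - (1/11)*sqrt(418); poles of order 1, moduli 2 + (1/11)*sqrt(418) and 2 - (1/11)*sqrt(418).
Branch term (-2)*log(1 - β/(3/2)): its argument vanishes at β = 3/2, a logarithmic branch point, modulus 3/2.
The radius of convergence is the smallest modulus among the singular points: 2 - (1/11)*sqrt(418).


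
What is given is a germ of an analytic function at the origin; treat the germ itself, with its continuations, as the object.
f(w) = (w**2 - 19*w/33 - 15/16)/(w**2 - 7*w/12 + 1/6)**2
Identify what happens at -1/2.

The point is a regular point.

Denominator factors: w**2 - 7*w/12 + 1/6 = 17/24 at w = -1/2 — none vanishes.
So the germ continues analytically to -1/2.


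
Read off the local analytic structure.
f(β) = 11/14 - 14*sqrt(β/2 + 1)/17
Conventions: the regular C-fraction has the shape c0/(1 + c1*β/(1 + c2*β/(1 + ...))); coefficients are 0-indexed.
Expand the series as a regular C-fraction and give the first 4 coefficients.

The regular C-fraction coefficients are [-9/238, -49/9, 401/72, 9/3208].

Taylor coefficients (expand at 0): a_0 = -9/238, a_1 = -7/34, a_2 = 7/272, a_3 = -7/1088.
c0 = a_0 = -9/238. Peel one level at a time: if S = 1 + c*β/S' with S'(0) = 1, then c is the β-coefficient of S and S' = c*β/(S - 1).
S_1 = c0/f = 1 + (-49/9)*β + (19649/648)*β^2 + ...; c1 = -49/9.
S_2 = c1*β/(S_1 - 1) = 1 + (401/72)*β + (-1/64)*β^2 + ...; c2 = 401/72.
S_3 = c2*β/(S_2 - 1) = 1 + (9/3208)*β + ...; c3 = 9/3208.


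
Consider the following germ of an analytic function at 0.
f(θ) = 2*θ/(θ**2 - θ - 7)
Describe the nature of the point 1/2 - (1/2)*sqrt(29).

The point is a pole of order 1.

The denominator factor θ**2 - θ - 7 vanishes at 1/2 - (1/2)*sqrt(29) and appears to the power 1; the numerator there equals 1 - sqrt(29), nonzero, and no other factor vanishes.
Hence a pole whose order is the multiplicity, 1.


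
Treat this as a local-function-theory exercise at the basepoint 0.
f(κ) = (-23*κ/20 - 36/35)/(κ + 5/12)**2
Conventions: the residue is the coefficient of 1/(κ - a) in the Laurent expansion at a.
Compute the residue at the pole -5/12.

The residue is -23/20.

At the order-2 pole -5/12 set g(κ) = (κ - (-5/12))^2*f(κ) = -23*κ/20 - 36/35.
Order-2 pole: residue = g'(a); g'(-5/12) = -23/20, so the residue is -23/20.


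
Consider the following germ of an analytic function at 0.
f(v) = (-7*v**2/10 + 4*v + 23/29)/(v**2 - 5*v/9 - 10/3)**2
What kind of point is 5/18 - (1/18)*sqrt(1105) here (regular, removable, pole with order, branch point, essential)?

The denominator factor v**2 - 5*v/9 - 10/3 vanishes at 5/18 - (1/18)*sqrt(1105) and appears to the power 2; the numerator there equals -5047/9396 - (65/324)*sqrt(1105), nonzero, and no other factor vanishes.
Hence a pole whose order is the multiplicity, 2.

The point is a pole of order 2.


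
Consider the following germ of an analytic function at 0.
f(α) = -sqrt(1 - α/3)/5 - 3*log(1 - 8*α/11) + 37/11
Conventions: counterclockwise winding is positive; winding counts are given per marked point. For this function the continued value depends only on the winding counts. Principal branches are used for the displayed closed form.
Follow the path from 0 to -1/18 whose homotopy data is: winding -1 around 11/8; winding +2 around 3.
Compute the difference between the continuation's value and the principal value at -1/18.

Continued minus principal equals (6)*pi*i.

The rational part is single-valued and drops out of the difference; each branch term changes only by its own monodromy.
(-3)*log(1 - α/(11/8)): each positive loop around 11/8 adds 2*pi*i to the log, so winding -1 contributes (-3)*(-1)*2*pi*i = (6)*pi*i.
(-1/5)*sqrt(1 - α/(3)): winding +2 is even, the square root returns to the same sheet, contribution 0.
Summing the contributions at α = -1/18 gives (6)*pi*i.


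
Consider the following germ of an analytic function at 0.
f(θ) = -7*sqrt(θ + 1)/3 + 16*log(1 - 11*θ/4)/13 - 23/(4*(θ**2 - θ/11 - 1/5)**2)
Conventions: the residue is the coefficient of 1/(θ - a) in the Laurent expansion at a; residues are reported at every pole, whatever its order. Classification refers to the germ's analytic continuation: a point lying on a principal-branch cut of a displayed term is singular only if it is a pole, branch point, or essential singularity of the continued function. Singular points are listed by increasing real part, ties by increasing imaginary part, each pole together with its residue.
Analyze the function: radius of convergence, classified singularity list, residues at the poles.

Radius of convergence at 0: 4/11.
At -1: an algebraic (square-root) branch point.
At 1/22 - (1/110)*sqrt(2445): a pole of order 2; residue -(153065/478242)*sqrt(2445).
At 4/11: a logarithmic branch point.
At 1/22 + (1/110)*sqrt(2445): a pole of order 2; residue (153065/478242)*sqrt(2445).

Denominator factor (θ**2 - θ/11 - 1/5)^2: discriminant 489/605, real irrational roots 1/22 + (1/110)*sqrt(2445) and 1/22 - (1/110)*sqrt(2445); poles of order 2, moduli 1/22 + (1/110)*sqrt(2445) and -1/22 + (1/110)*sqrt(2445).
Branch term (16/13)*log(1 - θ/(4/11)): its argument vanishes at θ = 4/11, a logarithmic branch point, modulus 4/11.
Branch term (-7/3)*sqrt(1 - θ/(-1)): its argument vanishes at θ = -1, a square-root branch point, modulus 1.
The radius of convergence is the smallest modulus among the singular points: 4/11.
The branch terms are analytic at 1/22 - (1/110)*sqrt(2445) and contribute nothing to the residue; only the rational part matters.
The factor θ**2 - θ/11 - 1/5 splits as (θ - a)(θ - a') with a = 1/22 - (1/110)*sqrt(2445), a' = 1/22 + (1/110)*sqrt(2445). At the order-2 pole a set g(θ) = (θ - a)^2*(rational part) = [-23/4] / (θ - a')^2.
Order-2 pole: residue = g'(a); g'(1/22 - (1/110)*sqrt(2445)) = -(153065/478242)*sqrt(2445), so the residue is -(153065/478242)*sqrt(2445).
The branch terms are analytic at 1/22 + (1/110)*sqrt(2445) and contribute nothing to the residue; only the rational part matters.
The factor θ**2 - θ/11 - 1/5 splits as (θ - a)(θ - a') with a = 1/22 + (1/110)*sqrt(2445), a' = 1/22 - (1/110)*sqrt(2445). At the order-2 pole a set g(θ) = (θ - a)^2*(rational part) = [-23/4] / (θ - a')^2.
Order-2 pole: residue = g'(a); g'(1/22 + (1/110)*sqrt(2445)) = (153065/478242)*sqrt(2445), so the residue is (153065/478242)*sqrt(2445).
List the singular points by increasing real part (a conjugate pair: the negative imaginary part first).


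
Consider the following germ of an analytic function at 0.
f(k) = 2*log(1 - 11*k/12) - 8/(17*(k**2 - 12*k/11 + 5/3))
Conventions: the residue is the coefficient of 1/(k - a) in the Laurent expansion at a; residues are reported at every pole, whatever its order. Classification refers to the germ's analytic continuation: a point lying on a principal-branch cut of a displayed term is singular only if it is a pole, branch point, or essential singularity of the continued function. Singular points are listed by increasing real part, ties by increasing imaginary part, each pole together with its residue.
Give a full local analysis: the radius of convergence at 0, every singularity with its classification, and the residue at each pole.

Radius of convergence at 0: 12/11.
At (6/11) - ((1/33)*sqrt(1491))*i: a pole of order 1; residue -((44/8449)*sqrt(1491))*i.
At (6/11) + ((1/33)*sqrt(1491))*i: a pole of order 1; residue ((44/8449)*sqrt(1491))*i.
At 12/11: a logarithmic branch point.

Denominator factor (k**2 - 12*k/11 + 5/3): discriminant -1988/363, complex-conjugate roots (6/11) + ((1/33)*sqrt(1491))*i and (6/11) - ((1/33)*sqrt(1491))*i; poles of order 1, moduli (1/3)*sqrt(15) and (1/3)*sqrt(15).
Branch term (2)*log(1 - k/(12/11)): its argument vanishes at k = 12/11, a logarithmic branch point, modulus 12/11.
The radius of convergence is the smallest modulus among the singular points: 12/11.
The branch term is analytic at (6/11) - ((1/33)*sqrt(1491))*i and contributes nothing to the residue; only the rational part matters.
The factor k**2 - 12*k/11 + 5/3 splits as (k - a)(k - a') with a = (6/11) - ((1/33)*sqrt(1491))*i, a' = (6/11) + ((1/33)*sqrt(1491))*i. At the order-1 pole a set g(k) = (k - a)*(rational part) = [-8/17] / (k - a').
Simple pole: residue = g(a) at a = (6/11) - ((1/33)*sqrt(1491))*i, which is -((44/8449)*sqrt(1491))*i.
The branch term is analytic at (6/11) + ((1/33)*sqrt(1491))*i and contributes nothing to the residue; only the rational part matters.
The factor k**2 - 12*k/11 + 5/3 splits as (k - a)(k - a') with a = (6/11) + ((1/33)*sqrt(1491))*i, a' = (6/11) - ((1/33)*sqrt(1491))*i. At the order-1 pole a set g(k) = (k - a)*(rational part) = [-8/17] / (k - a').
Simple pole: residue = g(a) at a = (6/11) + ((1/33)*sqrt(1491))*i, which is ((44/8449)*sqrt(1491))*i.
List the singular points by increasing real part (a conjugate pair: the negative imaginary part first).


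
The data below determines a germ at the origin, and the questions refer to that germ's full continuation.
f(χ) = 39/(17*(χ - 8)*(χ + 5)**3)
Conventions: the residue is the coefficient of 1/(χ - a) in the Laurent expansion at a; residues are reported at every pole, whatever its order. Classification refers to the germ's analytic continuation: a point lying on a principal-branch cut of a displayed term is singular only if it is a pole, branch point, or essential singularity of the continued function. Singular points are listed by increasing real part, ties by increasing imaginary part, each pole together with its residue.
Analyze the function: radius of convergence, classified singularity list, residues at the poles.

Denominator factor (χ - 8): pole of order 1 at 8, modulus 8.
Denominator factor (χ + 5)^3: pole of order 3 at -5, modulus 5.
The radius of convergence is the smallest modulus among the singular points: 5.
At the order-3 pole -5 set g(χ) = (χ - (-5))^3*f(χ) = 39/(17*(χ - 8)).
Order-3 pole: residue = g''(a)/2; g''(-5) = -6/2873, so the residue is -3/2873.
At the order-1 pole 8 set g(χ) = (χ - (8))*f(χ) = 39/(17*(χ + 5)**3).
Simple pole: residue = g(a) at a = 8, which is 3/2873.
List the singular points by increasing real part (a conjugate pair: the negative imaginary part first).

Radius of convergence at 0: 5.
At -5: a pole of order 3; residue -3/2873.
At 8: a pole of order 1; residue 3/2873.


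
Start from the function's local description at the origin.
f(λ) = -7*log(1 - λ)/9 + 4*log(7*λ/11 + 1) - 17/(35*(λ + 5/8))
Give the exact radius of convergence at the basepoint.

Denominator factor (λ + 5/8): pole of order 1 at -5/8, modulus 5/8.
Branch term (-7/9)*log(1 - λ/(1)): its argument vanishes at λ = 1, a logarithmic branch point, modulus 1.
Branch term (4)*log(1 - λ/(-11/7)): its argument vanishes at λ = -11/7, a logarithmic branch point, modulus 11/7.
The radius of convergence is the smallest modulus among the singular points: 5/8.

The radius of convergence is 5/8.


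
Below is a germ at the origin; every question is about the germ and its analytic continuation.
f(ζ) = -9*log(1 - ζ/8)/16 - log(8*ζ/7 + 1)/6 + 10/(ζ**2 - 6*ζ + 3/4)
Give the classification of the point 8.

The point is a logarithmic branch point.

The term (-9/16)*log(1 - ζ/(8)) has argument 1 - 8/(8) = 0 at 8: a logarithmic (infinitely-sheeted) branch point; the remaining terms are analytic or single-valued there.


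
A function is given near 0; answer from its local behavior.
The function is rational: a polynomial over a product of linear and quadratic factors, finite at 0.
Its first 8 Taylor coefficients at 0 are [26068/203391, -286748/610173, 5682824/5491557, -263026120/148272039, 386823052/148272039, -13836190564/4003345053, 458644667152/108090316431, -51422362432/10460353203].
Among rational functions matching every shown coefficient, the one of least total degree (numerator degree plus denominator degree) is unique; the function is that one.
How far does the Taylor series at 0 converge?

The radius of convergence is 9/7.

No rational of total degree below 5 reproduces all 8 coefficients; solving the [0/5] Pade equations on them gives f(ζ) = 19/(31*(ζ + 9/7)**3*(ζ + 3/2)**2), whose expansion matches every shown term.
Denominator factor (ζ + 9/7)^3: pole of order 3 at -9/7, modulus 9/7.
Denominator factor (ζ + 3/2)^2: pole of order 2 at -3/2, modulus 3/2.
The radius of convergence is the smallest modulus among the singular points: 9/7.


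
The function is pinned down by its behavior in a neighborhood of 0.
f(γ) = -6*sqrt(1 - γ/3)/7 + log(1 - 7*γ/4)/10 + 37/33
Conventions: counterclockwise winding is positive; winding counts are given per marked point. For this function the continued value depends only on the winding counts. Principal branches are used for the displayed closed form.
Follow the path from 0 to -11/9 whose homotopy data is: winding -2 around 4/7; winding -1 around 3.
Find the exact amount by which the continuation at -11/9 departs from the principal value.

The rational part is single-valued and drops out of the difference; each branch term changes only by its own monodromy.
(-6/7)*sqrt(1 - γ/(3)): winding -1 is odd, the square root flips sign, contributing -2*(-6/7)*sqrt(1 - (-11/9)/(3)) = -2*(-6/7)*sqrt(38/27) = (4/21)*sqrt(114).
(1/10)*log(1 - γ/(4/7)): each positive loop around 4/7 adds 2*pi*i to the log, so winding -2 contributes (1/10)*(-2)*2*pi*i = -(2/5)*pi*i.
Summing the contributions at γ = -11/9 gives ((4/21)*sqrt(114)) - ((2/5)*pi)*i.

Continued minus principal equals ((4/21)*sqrt(114)) - ((2/5)*pi)*i.


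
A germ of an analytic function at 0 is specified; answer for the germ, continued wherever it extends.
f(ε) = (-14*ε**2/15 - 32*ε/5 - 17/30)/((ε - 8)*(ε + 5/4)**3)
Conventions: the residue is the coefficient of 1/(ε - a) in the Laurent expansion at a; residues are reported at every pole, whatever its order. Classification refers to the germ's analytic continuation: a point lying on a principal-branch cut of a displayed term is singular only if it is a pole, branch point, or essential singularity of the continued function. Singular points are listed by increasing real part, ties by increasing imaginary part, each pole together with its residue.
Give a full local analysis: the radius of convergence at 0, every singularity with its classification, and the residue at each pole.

Radius of convergence at 0: 5/4.
At -5/4: a pole of order 3; residue 7136/50653.
At 8: a pole of order 1; residue -7136/50653.

Denominator factor (ε - 8): pole of order 1 at 8, modulus 8.
Denominator factor (ε + 5/4)^3: pole of order 3 at -5/4, modulus 5/4.
The radius of convergence is the smallest modulus among the singular points: 5/4.
At the order-3 pole -5/4 set g(ε) = (ε - (-5/4))^3*f(ε) = (-14*ε**2/15 - 32*ε/5 - 17/30)/(ε - 8).
Order-3 pole: residue = g''(a)/2; g''(-5/4) = 14272/50653, so the residue is 7136/50653.
At the order-1 pole 8 set g(ε) = (ε - (8))*f(ε) = (-14*ε**2/15 - 32*ε/5 - 17/30)/(ε + 5/4)**3.
Simple pole: residue = g(a) at a = 8, which is -7136/50653.
List the singular points by increasing real part (a conjugate pair: the negative imaginary part first).


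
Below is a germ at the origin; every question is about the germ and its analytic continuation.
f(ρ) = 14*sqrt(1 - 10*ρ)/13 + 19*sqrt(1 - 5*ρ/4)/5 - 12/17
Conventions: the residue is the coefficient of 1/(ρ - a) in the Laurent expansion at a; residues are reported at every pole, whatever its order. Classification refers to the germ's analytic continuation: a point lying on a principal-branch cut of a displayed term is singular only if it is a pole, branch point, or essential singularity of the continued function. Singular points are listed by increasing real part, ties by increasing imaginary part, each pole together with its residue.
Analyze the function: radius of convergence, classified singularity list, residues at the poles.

Radius of convergence at 0: 1/10.
At 1/10: an algebraic (square-root) branch point.
At 4/5: an algebraic (square-root) branch point.

Branch term (14/13)*sqrt(1 - ρ/(1/10)): its argument vanishes at ρ = 1/10, a square-root branch point, modulus 1/10.
Branch term (19/5)*sqrt(1 - ρ/(4/5)): its argument vanishes at ρ = 4/5, a square-root branch point, modulus 4/5.
The radius of convergence is the smallest modulus among the singular points: 1/10.
List the singular points by increasing real part (a conjugate pair: the negative imaginary part first).


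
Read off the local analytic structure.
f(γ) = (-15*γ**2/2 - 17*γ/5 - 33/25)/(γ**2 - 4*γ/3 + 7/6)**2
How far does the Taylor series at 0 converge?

Denominator factor (γ**2 - 4*γ/3 + 7/6)^2: discriminant -26/9, complex-conjugate roots (2/3) + ((1/6)*sqrt(26))*i and (2/3) - ((1/6)*sqrt(26))*i; poles of order 2, moduli (1/6)*sqrt(42) and (1/6)*sqrt(42).
The radius of convergence is the smallest modulus among the singular points: (1/6)*sqrt(42).

The radius of convergence is (1/6)*sqrt(42).


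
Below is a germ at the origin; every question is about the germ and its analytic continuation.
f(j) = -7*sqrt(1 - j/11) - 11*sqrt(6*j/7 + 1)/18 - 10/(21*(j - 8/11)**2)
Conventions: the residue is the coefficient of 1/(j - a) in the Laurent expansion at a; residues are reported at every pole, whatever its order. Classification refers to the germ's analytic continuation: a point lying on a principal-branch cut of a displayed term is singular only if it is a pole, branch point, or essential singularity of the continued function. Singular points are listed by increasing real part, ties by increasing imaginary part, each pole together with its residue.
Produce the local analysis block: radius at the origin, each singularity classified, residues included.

Denominator factor (j - 8/11)^2: pole of order 2 at 8/11, modulus 8/11.
Branch term (-11/18)*sqrt(1 - j/(-7/6)): its argument vanishes at j = -7/6, a square-root branch point, modulus 7/6.
Branch term (-7)*sqrt(1 - j/(11)): its argument vanishes at j = 11, a square-root branch point, modulus 11.
The radius of convergence is the smallest modulus among the singular points: 8/11.
The branch terms are analytic at 8/11 and contribute nothing to the residue; only the rational part matters.
At the order-2 pole 8/11 set g(j) = (j - (8/11))^2*(rational part) = -10/21.
Order-2 pole: residue = g'(a); g'(8/11) = 0, so the residue is 0.
List the singular points by increasing real part (a conjugate pair: the negative imaginary part first).

Radius of convergence at 0: 8/11.
At -7/6: an algebraic (square-root) branch point.
At 8/11: a pole of order 2; residue 0.
At 11: an algebraic (square-root) branch point.


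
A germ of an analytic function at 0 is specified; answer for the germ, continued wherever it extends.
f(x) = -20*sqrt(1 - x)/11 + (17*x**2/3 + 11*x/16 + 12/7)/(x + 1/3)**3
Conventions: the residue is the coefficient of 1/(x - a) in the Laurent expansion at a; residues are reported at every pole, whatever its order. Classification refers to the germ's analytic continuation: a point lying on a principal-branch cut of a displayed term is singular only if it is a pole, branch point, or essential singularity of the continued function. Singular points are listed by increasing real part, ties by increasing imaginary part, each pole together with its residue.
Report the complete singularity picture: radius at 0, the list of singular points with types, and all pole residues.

Denominator factor (x + 1/3)^3: pole of order 3 at -1/3, modulus 1/3.
Branch term (-20/11)*sqrt(1 - x/(1)): its argument vanishes at x = 1, a square-root branch point, modulus 1.
The radius of convergence is the smallest modulus among the singular points: 1/3.
The branch term is analytic at -1/3 and contributes nothing to the residue; only the rational part matters.
At the order-3 pole -1/3 set g(x) = (x - (-1/3))^3*(rational part) = 17*x**2/3 + 11*x/16 + 12/7.
Order-3 pole: residue = g''(a)/2; g''(-1/3) = 34/3, so the residue is 17/3.
List the singular points by increasing real part (a conjugate pair: the negative imaginary part first).

Radius of convergence at 0: 1/3.
At -1/3: a pole of order 3; residue 17/3.
At 1: an algebraic (square-root) branch point.


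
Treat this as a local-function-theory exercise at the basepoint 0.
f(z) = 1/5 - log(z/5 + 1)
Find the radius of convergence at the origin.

Branch term (-1)*log(1 - z/(-5)): its argument vanishes at z = -5, a logarithmic branch point, modulus 5.
The radius of convergence is the smallest modulus among the singular points: 5.

The radius of convergence is 5.


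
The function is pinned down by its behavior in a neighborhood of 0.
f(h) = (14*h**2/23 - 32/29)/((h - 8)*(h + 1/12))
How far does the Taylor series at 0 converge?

Denominator factor (h - 8): pole of order 1 at 8, modulus 8.
Denominator factor (h + 1/12): pole of order 1 at -1/12, modulus 1/12.
The radius of convergence is the smallest modulus among the singular points: 1/12.

The radius of convergence is 1/12.


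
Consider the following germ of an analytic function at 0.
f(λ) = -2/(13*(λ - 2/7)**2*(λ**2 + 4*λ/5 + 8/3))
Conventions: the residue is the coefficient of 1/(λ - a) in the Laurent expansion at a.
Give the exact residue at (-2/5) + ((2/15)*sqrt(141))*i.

The residue is (-46305/3889717) - ((1375185/1462533592)*sqrt(141))*i.

The factor λ**2 + 4*λ/5 + 8/3 splits as (λ - a)(λ - a') with a = (-2/5) + ((2/15)*sqrt(141))*i, a' = (-2/5) - ((2/15)*sqrt(141))*i. At the order-1 pole a set g(λ) = (λ - a)*f(λ) = [-2/(13*(λ - 2/7)**2)] / (λ - a').
Simple pole: residue = g(a) at a = (-2/5) + ((2/15)*sqrt(141))*i, which is (-46305/3889717) - ((1375185/1462533592)*sqrt(141))*i.


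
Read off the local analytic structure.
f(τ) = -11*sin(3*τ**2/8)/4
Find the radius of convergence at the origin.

The radius of convergence is infinite.

The factor sin(3*τ**2/8) is entire and contributes no finite singular point.
The polynomial part has no poles.
No finite singular points: the Taylor series at 0 converges everywhere.


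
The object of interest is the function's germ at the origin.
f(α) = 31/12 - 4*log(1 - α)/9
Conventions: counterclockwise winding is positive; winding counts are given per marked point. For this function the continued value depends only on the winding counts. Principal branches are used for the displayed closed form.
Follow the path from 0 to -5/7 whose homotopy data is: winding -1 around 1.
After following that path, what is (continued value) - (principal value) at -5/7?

Continued minus principal equals (8/9)*pi*i.

The rational part is single-valued and drops out of the difference; each branch term changes only by its own monodromy.
(-4/9)*log(1 - α/(1)): each positive loop around 1 adds 2*pi*i to the log, so winding -1 contributes (-4/9)*(-1)*2*pi*i = (8/9)*pi*i.
Summing the contributions at α = -5/7 gives (8/9)*pi*i.


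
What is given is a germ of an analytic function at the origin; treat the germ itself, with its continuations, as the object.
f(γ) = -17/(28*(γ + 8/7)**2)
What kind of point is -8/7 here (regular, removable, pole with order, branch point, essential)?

The point is a pole of order 2.

The denominator factor γ + 8/7 vanishes at -8/7 and appears to the power 2; the numerator there equals -17/28, nonzero, and no other factor vanishes.
Hence a pole whose order is the multiplicity, 2.


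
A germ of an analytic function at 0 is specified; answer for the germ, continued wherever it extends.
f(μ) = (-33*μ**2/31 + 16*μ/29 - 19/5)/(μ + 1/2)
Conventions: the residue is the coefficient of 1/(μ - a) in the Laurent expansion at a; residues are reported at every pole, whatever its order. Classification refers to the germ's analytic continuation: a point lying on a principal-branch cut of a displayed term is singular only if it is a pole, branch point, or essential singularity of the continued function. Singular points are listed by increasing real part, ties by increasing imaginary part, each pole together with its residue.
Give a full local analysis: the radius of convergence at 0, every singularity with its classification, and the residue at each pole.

Radius of convergence at 0: 1/2.
At -1/2: a pole of order 1; residue -78069/17980.

Denominator factor (μ + 1/2): pole of order 1 at -1/2, modulus 1/2.
The radius of convergence is the smallest modulus among the singular points: 1/2.
At the order-1 pole -1/2 set g(μ) = (μ - (-1/2))*f(μ) = -33*μ**2/31 + 16*μ/29 - 19/5.
Simple pole: residue = g(a) at a = -1/2, which is -78069/17980.


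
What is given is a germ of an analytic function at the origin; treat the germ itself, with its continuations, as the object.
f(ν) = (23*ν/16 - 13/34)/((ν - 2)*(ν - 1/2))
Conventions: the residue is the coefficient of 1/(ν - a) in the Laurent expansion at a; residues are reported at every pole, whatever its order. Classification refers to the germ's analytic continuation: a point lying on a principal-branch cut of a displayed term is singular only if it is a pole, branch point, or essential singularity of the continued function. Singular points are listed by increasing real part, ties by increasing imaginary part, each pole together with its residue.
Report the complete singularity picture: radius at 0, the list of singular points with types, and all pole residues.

Denominator factor (ν - 1/2): pole of order 1 at 1/2, modulus 1/2.
Denominator factor (ν - 2): pole of order 1 at 2, modulus 2.
The radius of convergence is the smallest modulus among the singular points: 1/2.
At the order-1 pole 1/2 set g(ν) = (ν - (1/2))*f(ν) = (23*ν/16 - 13/34)/(ν - 2).
Simple pole: residue = g(a) at a = 1/2, which is -61/272.
At the order-1 pole 2 set g(ν) = (ν - (2))*f(ν) = (23*ν/16 - 13/34)/(ν - 1/2).
Simple pole: residue = g(a) at a = 2, which is 113/68.
List the singular points by increasing real part (a conjugate pair: the negative imaginary part first).

Radius of convergence at 0: 1/2.
At 1/2: a pole of order 1; residue -61/272.
At 2: a pole of order 1; residue 113/68.


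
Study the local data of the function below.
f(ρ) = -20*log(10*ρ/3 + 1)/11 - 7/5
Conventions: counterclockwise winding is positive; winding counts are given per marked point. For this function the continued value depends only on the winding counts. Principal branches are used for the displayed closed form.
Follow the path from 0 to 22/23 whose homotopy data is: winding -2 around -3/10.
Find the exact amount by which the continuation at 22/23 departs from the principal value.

The rational part is single-valued and drops out of the difference; each branch term changes only by its own monodromy.
(-20/11)*log(1 - ρ/(-3/10)): each positive loop around -3/10 adds 2*pi*i to the log, so winding -2 contributes (-20/11)*(-2)*2*pi*i = (80/11)*pi*i.
Summing the contributions at ρ = 22/23 gives (80/11)*pi*i.

Continued minus principal equals (80/11)*pi*i.


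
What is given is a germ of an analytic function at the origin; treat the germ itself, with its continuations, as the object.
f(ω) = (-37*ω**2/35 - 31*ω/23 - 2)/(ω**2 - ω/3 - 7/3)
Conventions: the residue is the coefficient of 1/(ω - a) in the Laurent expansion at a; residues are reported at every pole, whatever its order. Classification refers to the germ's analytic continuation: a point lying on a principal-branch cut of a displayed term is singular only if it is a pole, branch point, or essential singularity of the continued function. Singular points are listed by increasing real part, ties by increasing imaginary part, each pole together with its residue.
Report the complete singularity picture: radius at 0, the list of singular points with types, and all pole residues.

Radius of convergence at 0: -1/6 + (1/6)*sqrt(85).
At 1/6 - (1/6)*sqrt(85): a pole of order 1; residue -2053/2415 + (34414/205275)*sqrt(85).
At 1/6 + (1/6)*sqrt(85): a pole of order 1; residue -2053/2415 - (34414/205275)*sqrt(85).


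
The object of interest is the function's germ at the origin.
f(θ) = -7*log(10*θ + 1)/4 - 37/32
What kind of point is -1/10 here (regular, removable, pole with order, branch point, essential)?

The point is a logarithmic branch point.

The term (-7/4)*log(1 - θ/(-1/10)) has argument 1 - -1/10/(-1/10) = 0 at -1/10: a logarithmic (infinitely-sheeted) branch point; the remaining terms are analytic or single-valued there.
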